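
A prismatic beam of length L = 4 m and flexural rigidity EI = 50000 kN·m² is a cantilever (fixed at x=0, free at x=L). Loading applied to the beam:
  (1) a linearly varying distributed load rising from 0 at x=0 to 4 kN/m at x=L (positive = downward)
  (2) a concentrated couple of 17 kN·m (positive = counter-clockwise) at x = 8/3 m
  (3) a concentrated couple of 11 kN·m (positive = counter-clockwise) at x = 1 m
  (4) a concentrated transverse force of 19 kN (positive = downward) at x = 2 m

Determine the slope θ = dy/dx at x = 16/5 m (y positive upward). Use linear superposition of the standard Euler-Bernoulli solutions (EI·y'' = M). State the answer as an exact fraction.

θ(16/5) = -8339/31250000 rad

Load 1 — triangular load w₀=4 kN/m (0→w₀ over full span):
  θ_1 = (w₀Lx²/4-w₀L²x/3-w₀x⁴/(24L))/EI = (4·4·(16/5)²/4-4·4²·(16/5)/3-4·(16/5)⁴/(24·4))/50000 = -3712/5859375 rad
Load 2 — applied couple M₀=17 kN·m at a=8/3 m (b=L-a=4/3):
  θ_2 = M₀a/EI  [x>a] = 17·(8/3)/50000 = 17/18750 rad
Load 3 — applied couple M₀=11 kN·m at a=1 m (b=L-a=3):
  θ_3 = M₀a/EI  [x>a] = 11·1/50000 = 11/50000 rad
Load 4 — point force P=19 kN at a=2 m (b=L-a=2):
  θ_4 = -Pa²/(2EI)  [x>a] = -19·2²/(2·50000) = -19/25000 rad
Superposition: θ = Σ θ_i = -8339/31250000 rad ≈ -0.000267 rad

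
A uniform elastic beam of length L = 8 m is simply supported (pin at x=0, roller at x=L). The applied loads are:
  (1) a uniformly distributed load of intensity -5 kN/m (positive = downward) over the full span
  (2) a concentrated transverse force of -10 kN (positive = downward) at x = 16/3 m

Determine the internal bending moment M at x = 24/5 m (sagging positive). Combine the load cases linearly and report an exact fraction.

M(24/5) = -272/5 kN·m

Load 1 — uniform load w=-5 kN/m over full span:
  M_1 = wx(L-x)/2 = (-5)·(24/5)·(8-(24/5))/2 = -192/5 kN·m
Load 2 — point force P=-10 kN at a=16/3 m (b=L-a=8/3):
  M_2 = Pbx/L  [x≤a] = (-10)·(8/3)·(24/5)/8 = -16 kN·m
Superposition: M = Σ M_i = -272/5 kN·m ≈ -54.400000 kN·m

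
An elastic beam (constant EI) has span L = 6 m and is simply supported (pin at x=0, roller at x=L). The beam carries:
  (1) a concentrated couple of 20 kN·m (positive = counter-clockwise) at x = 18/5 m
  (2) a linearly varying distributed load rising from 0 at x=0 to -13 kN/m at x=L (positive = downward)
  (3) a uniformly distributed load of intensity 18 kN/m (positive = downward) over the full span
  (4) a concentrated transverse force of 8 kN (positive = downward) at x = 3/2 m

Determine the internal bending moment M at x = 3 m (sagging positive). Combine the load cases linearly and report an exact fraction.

Load 1 — applied couple M₀=20 kN·m at a=18/5 m (b=L-a=12/5):
  M_1 = M₀x/L  [x≤a] = 20·3/6 = 10 kN·m
Load 2 — triangular load w₀=-13 kN/m (0→w₀ over full span):
  M_2 = w₀Lx/6 - w₀x³/(6L) = (-13)·6·3/6 - (-13)·3³/(6·6) = -117/4 kN·m
Load 3 — uniform load w=18 kN/m over full span:
  M_3 = wx(L-x)/2 = 18·3·(6-3)/2 = 81 kN·m
Load 4 — point force P=8 kN at a=3/2 m (b=L-a=9/2):
  M_4 = Pa(L-x)/L  [x>a] = 8·(3/2)·(6-3)/6 = 6 kN·m
Superposition: M = Σ M_i = 271/4 kN·m ≈ 67.750000 kN·m

M(3) = 271/4 kN·m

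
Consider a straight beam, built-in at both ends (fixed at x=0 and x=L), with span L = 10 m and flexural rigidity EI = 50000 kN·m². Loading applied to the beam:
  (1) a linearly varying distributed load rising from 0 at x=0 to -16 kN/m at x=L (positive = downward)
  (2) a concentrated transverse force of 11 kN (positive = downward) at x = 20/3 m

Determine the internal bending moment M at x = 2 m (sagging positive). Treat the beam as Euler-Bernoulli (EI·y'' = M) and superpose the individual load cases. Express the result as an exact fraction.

Load 1 — triangular load w₀=-16 kN/m (0→w₀ over full span):
  M_1 = 3w₀Lx/20 - w₀L²/30 - w₀x³/(6L) = 3·(-16)·10·2/20 - (-16)·10²/30 - (-16)·2³/(6·10) = 112/15 kN·m
Load 2 — point force P=11 kN at a=20/3 m (b=L-a=10/3):
  M_2 = Pb²(3a+b)x/L³ - Pab²/L²  [x≤a] = 11·(10/3)²·(3·(20/3)+(10/3))·2/10³ - 11·(20/3)·(10/3)²/10² = -22/9 kN·m
Superposition: M = Σ M_i = 226/45 kN·m ≈ 5.022222 kN·m

M(2) = 226/45 kN·m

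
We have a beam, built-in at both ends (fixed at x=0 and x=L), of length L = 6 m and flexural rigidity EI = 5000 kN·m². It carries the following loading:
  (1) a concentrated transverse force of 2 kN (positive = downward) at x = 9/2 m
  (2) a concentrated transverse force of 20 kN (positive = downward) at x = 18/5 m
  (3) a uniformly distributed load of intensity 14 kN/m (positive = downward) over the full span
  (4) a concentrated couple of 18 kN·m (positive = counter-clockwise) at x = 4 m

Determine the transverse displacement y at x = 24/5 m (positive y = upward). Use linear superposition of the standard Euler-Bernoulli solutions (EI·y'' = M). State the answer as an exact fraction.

Load 1 — point force P=2 kN at a=9/2 m (b=L-a=3/2):
  y_1 = -Pa²(L-x)²(3bL-(3b+a)(L-x))/(6L³EI)  [x>a] = -2·(9/2)²·(6-(24/5))²·(3·(3/2)·6-(3·(3/2)+(9/2))·(6-(24/5)))/(6·6³·5000) = -729/5000000 m
Load 2 — point force P=20 kN at a=18/5 m (b=L-a=12/5):
  y_2 = -Pa²(L-x)²(3bL-(3b+a)(L-x))/(6L³EI)  [x>a] = -20·(18/5)²·(6-(24/5))²·(3·(12/5)·6-(3·(12/5)+(18/5))·(6-(24/5)))/(6·6³·5000) = -3402/1953125 m
Load 3 — uniform load w=14 kN/m over full span:
  y_3 = -wx²(L-x)²/(24EI) = -14·(24/5)²·(6-(24/5))²/(24·5000) = -1512/390625 m
Load 4 — applied couple M₀=18 kN·m at a=4 m (b=L-a=2):
  y_4 = (R_Ax³/6 - M_Ax²/2 - M₀(x-a)²/2)/EI  [x>a] with R_A=4, M_A=6 = (4·(24/5)³/6 - 6·(24/5)²/2 - 18·((24/5)-4)²/2)/5000 = -18/78125 m
Superposition: y = Σ y_i = -748593/125000000 m ≈ -0.005989 m

y(24/5) = -748593/125000000 m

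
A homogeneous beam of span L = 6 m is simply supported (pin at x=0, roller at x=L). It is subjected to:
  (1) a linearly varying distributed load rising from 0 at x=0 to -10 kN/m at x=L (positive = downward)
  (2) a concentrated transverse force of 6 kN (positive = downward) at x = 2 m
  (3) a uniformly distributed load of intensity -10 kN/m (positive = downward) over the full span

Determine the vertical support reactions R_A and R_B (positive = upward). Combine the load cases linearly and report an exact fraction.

Load 1 — triangular load w₀=-10 kN/m (0→w₀ over full span):
  R_A = w₀L/6 = (-10)·6/6 = -10 kN
  R_B = w₀L/3 = (-10)·6/3 = -20 kN
Load 2 — point force P=6 kN at a=2 m (b=L-a=4):
  R_A = Pb/L = 6·4/6 = 4 kN
  R_B = Pa/L = 6·2/6 = 2 kN
Load 3 — uniform load w=-10 kN/m over full span:
  R_A = wL/2 = (-10)·6/2 = -30 kN
  R_B = wL/2 = (-10)·6/2 = -30 kN
Superposition: R_A = -36 kN, R_B = -48 kN

R_A = -36 kN, R_B = -48 kN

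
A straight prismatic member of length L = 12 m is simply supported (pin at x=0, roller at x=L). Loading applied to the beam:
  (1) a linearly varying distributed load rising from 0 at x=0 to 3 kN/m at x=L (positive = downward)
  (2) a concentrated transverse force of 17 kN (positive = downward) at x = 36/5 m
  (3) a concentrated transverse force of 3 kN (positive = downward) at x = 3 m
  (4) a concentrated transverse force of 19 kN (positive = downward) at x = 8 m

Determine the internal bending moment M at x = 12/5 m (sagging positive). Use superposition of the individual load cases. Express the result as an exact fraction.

Load 1 — triangular load w₀=3 kN/m (0→w₀ over full span):
  M_1 = w₀Lx/6 - w₀x³/(6L) = 3·12·(12/5)/6 - 3·(12/5)³/(6·12) = 1728/125 kN·m
Load 2 — point force P=17 kN at a=36/5 m (b=L-a=24/5):
  M_2 = Pbx/L  [x≤a] = 17·(24/5)·(12/5)/12 = 408/25 kN·m
Load 3 — point force P=3 kN at a=3 m (b=L-a=9):
  M_3 = Pbx/L  [x≤a] = 3·9·(12/5)/12 = 27/5 kN·m
Load 4 — point force P=19 kN at a=8 m (b=L-a=4):
  M_4 = Pbx/L  [x≤a] = 19·4·(12/5)/12 = 76/5 kN·m
Superposition: M = Σ M_i = 6343/125 kN·m ≈ 50.744000 kN·m

M(12/5) = 6343/125 kN·m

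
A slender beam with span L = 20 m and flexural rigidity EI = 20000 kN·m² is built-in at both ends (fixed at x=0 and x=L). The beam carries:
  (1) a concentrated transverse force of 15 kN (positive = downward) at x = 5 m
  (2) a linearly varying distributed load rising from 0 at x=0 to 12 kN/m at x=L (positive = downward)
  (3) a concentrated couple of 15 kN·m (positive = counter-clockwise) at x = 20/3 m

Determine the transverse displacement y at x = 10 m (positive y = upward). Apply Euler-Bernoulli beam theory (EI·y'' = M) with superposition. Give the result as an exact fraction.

Load 1 — point force P=15 kN at a=5 m (b=L-a=15):
  y_1 = -Pa²(L-x)²(3bL-(3b+a)(L-x))/(6L³EI)  [x>a] = -15·5²·(20-10)²·(3·15·20-(3·15+5)·(20-10))/(6·20³·20000) = -1/64 m
Load 2 — triangular load w₀=12 kN/m (0→w₀ over full span):
  y_2 = -w₀x²(L-x)²(x+2L)/(120LEI) = -12·10²·(20-10)²·(10+2·20)/(120·20·20000) = -1/8 m
Load 3 — applied couple M₀=15 kN·m at a=20/3 m (b=L-a=40/3):
  y_3 = (R_Ax³/6 - M_Ax²/2 - M₀(x-a)²/2)/EI  [x>a] with R_A=1, M_A=0 = (1·10³/6 - 0·10²/2 - 15·(10-(20/3))²/2)/20000 = 1/240 m
Superposition: y = Σ y_i = -131/960 m ≈ -0.136458 m

y(10) = -131/960 m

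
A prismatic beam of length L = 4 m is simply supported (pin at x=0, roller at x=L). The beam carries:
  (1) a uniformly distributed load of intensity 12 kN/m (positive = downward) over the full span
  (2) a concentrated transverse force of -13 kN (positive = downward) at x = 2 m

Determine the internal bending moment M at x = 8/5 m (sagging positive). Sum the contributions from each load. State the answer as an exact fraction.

Load 1 — uniform load w=12 kN/m over full span:
  M_1 = wx(L-x)/2 = 12·(8/5)·(4-(8/5))/2 = 576/25 kN·m
Load 2 — point force P=-13 kN at a=2 m (b=L-a=2):
  M_2 = Pbx/L  [x≤a] = (-13)·2·(8/5)/4 = -52/5 kN·m
Superposition: M = Σ M_i = 316/25 kN·m ≈ 12.640000 kN·m

M(8/5) = 316/25 kN·m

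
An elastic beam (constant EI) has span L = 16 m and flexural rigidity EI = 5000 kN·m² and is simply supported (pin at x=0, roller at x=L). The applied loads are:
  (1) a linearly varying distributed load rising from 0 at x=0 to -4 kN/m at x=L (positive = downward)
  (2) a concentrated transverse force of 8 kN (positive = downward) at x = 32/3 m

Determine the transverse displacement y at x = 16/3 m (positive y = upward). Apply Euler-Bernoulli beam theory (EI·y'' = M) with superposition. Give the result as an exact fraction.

y(16/3) = 88064/455625 m

Load 1 — triangular load w₀=-4 kN/m (0→w₀ over full span):
  y_1 = -w₀x(7L⁴-10L²x²+3x⁴)/(360LEI) = -(-4)·(16/3)·(7·16⁴-10·16²·(16/3)²+3·(16/3)⁴)/(360·16·5000) = 131072/455625 m
Load 2 — point force P=8 kN at a=32/3 m (b=L-a=16/3):
  y_2 = -Pbx(L²-b²-x²)/(6LEI)  [x≤a] = -8·(16/3)·(16/3)·(16²-(16/3)²-(16/3)²)/(6·16·5000) = -14336/151875 m
Superposition: y = Σ y_i = 88064/455625 m ≈ 0.193282 m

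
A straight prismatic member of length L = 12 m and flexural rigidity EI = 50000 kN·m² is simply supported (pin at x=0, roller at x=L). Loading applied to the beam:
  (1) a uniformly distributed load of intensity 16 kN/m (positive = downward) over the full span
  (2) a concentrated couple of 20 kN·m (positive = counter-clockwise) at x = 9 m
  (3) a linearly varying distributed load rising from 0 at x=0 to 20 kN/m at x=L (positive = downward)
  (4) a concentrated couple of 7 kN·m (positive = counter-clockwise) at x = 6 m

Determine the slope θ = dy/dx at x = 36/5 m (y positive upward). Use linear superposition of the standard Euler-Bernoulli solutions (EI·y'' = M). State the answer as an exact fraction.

θ(36/5) = 16659/1562500 rad

Load 1 — uniform load w=16 kN/m over full span:
  θ_1 = -w(L³-6Lx²+4x³)/(24EI) = -16·(12³-6·12·(36/5)²+4·(36/5)³)/(24·50000) = 2664/390625 rad
Load 2 — applied couple M₀=20 kN·m at a=9 m (b=L-a=3):
  θ_2 = (M₀x²/(2L)+C₁)/EI  [x≤a] with C₁=M₀(3b²-L²)/(6L)=-65/2 = (20·(36/5)²/(2·12)+(-65/2))/50000 = 107/500000 rad
Load 3 — triangular load w₀=20 kN/m (0→w₀ over full span):
  θ_3 = -w₀(7L⁴-30L²x²+15x⁴)/(360LEI) = -20·(7·12⁴-30·12²·(36/5)²+15·(36/5)⁴)/(360·12·50000) = 1392/390625 rad
Load 4 — applied couple M₀=7 kN·m at a=6 m (b=L-a=6):
  θ_4 = (M₀x²/(2L)-M₀(x-a)+C₁)/EI  [x>a] with C₁=M₀(3b²-L²)/(6L)=-7/2 = (7·(36/5)²/(2·12)-7·((36/5)-6)+(-7/2))/50000 = 161/2500000 rad
Superposition: θ = Σ θ_i = 16659/1562500 rad ≈ 0.010662 rad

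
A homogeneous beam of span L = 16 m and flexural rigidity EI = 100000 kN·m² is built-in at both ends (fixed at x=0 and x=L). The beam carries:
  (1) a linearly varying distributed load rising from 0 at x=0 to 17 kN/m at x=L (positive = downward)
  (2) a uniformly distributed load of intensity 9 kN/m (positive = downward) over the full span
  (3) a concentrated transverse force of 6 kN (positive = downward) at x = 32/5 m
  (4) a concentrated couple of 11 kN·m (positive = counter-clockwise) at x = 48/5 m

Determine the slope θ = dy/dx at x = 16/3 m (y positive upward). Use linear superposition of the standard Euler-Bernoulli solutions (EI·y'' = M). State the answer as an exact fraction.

θ(16/3) = -455551/94921875 rad

Load 1 — triangular load w₀=17 kN/m (0→w₀ over full span):
  θ_1 = -w₀(2x(L-x)(L-2x)(x+2L)+x²(L-x)²)/(120LEI) = -17·(2·(16/3)·(16-(16/3))·(16-2·(16/3))·((16/3)+2·16)+(16/3)²·(16-(16/3))²)/(120·16·100000) = -8704/3796875 rad
Load 2 — uniform load w=9 kN/m over full span:
  θ_2 = -wx(L-x)(L-2x)/(12EI) = -9·(16/3)·(16-(16/3))·(16-2·(16/3))/(12·100000) = -64/28125 rad
Load 3 — point force P=6 kN at a=32/5 m (b=L-a=48/5):
  θ_3 = -Pb²x(2aL-(3a+b)x)/(2L³EI)  [x≤a] = -6·(48/5)²·(16/3)·(2·(32/5)·16-(3·(32/5)+(48/5))·(16/3))/(2·16³·100000) = -72/390625 rad
Load 4 — applied couple M₀=11 kN·m at a=48/5 m (b=L-a=32/5):
  θ_4 = (R_Ax²/2 - M_Ax)/EI  [x≤a] with R_A=99/100, M_A=88/25 = ((99/100)·(16/3)²/2 - (88/25)·(16/3))/100000 = -11/234375 rad
Superposition: θ = Σ θ_i = -455551/94921875 rad ≈ -0.004799 rad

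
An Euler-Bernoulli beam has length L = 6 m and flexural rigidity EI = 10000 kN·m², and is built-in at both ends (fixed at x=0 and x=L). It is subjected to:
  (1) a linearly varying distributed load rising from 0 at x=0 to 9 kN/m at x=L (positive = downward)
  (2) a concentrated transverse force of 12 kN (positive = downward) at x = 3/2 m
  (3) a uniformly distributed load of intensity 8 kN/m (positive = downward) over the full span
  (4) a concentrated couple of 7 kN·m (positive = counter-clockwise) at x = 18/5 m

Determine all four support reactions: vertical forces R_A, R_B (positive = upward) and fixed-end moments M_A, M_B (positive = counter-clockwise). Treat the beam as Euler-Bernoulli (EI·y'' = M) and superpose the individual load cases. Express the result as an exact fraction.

R_A = 8781/200 kN, M_A = 9433/200 kN·m, R_B = 8619/200 kN, M_B = -8547/200 kN·m

Load 1 — triangular load w₀=9 kN/m (0→w₀ over full span):
  R_A = 3w₀L/20 = 3·9·6/20 = 81/10 kN
  M_A = w₀L²/30 = 9·6²/30 = 54/5 kN·m
  R_B = 7w₀L/20 = 7·9·6/20 = 189/10 kN
  M_B = -w₀L²/20 = -9·6²/20 = -81/5 kN·m
Load 2 — point force P=12 kN at a=3/2 m (b=L-a=9/2):
  R_A = Pb²(3a+b)/L³ = 12·(9/2)²·(3·(3/2)+(9/2))/6³ = 81/8 kN
  M_A = Pab²/L² = 12·(3/2)·(9/2)²/6² = 81/8 kN·m
  R_B = Pa²(a+3b)/L³ = 12·(3/2)²·((3/2)+3·(9/2))/6³ = 15/8 kN
  M_B = -Pa²b/L² = -12·(3/2)²·(9/2)/6² = -27/8 kN·m
Load 3 — uniform load w=8 kN/m over full span:
  R_A = wL/2 = 8·6/2 = 24 kN
  M_A = wL²/12 = 8·6²/12 = 24 kN·m
  R_B = wL/2 = 8·6/2 = 24 kN
  M_B = -wL²/12 = -8·6²/12 = -24 kN·m
Load 4 — applied couple M₀=7 kN·m at a=18/5 m (b=L-a=12/5):
  R_A = 6M₀ab/L³ = 6·7·(18/5)·(12/5)/6³ = 42/25 kN
  M_A = M₀b(2a-b)/L² = 7·(12/5)·(2·(18/5)-(12/5))/6² = 56/25 kN·m
  R_B = -6M₀ab/L³ = -6·7·(18/5)·(12/5)/6³ = -42/25 kN
  M_B = M₀a(2b-a)/L² = 7·(18/5)·(2·(12/5)-(18/5))/6² = 21/25 kN·m
Superposition: R_A = 8781/200 kN, M_A = 9433/200 kN·m, R_B = 8619/200 kN, M_B = -8547/200 kN·m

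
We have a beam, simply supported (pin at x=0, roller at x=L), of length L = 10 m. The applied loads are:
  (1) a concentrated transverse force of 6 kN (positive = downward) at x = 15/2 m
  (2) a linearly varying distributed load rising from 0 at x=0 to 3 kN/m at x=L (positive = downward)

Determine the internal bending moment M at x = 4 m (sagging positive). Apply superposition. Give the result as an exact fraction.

Load 1 — point force P=6 kN at a=15/2 m (b=L-a=5/2):
  M_1 = Pbx/L  [x≤a] = 6·(5/2)·4/10 = 6 kN·m
Load 2 — triangular load w₀=3 kN/m (0→w₀ over full span):
  M_2 = w₀Lx/6 - w₀x³/(6L) = 3·10·4/6 - 3·4³/(6·10) = 84/5 kN·m
Superposition: M = Σ M_i = 114/5 kN·m ≈ 22.800000 kN·m

M(4) = 114/5 kN·m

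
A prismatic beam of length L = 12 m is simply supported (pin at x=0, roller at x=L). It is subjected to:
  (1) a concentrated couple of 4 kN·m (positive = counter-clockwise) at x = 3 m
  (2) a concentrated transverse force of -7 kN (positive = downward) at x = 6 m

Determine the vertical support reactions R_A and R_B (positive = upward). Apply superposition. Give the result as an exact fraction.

R_A = -19/6 kN, R_B = -23/6 kN

Load 1 — applied couple M₀=4 kN·m at a=3 m (b=L-a=9):
  R_A = M₀/L = 4/12 = 1/3 kN
  R_B = -M₀/L = -4/12 = -1/3 kN
Load 2 — point force P=-7 kN at a=6 m (b=L-a=6):
  R_A = Pb/L = (-7)·6/12 = -7/2 kN
  R_B = Pa/L = (-7)·6/12 = -7/2 kN
Superposition: R_A = -19/6 kN, R_B = -23/6 kN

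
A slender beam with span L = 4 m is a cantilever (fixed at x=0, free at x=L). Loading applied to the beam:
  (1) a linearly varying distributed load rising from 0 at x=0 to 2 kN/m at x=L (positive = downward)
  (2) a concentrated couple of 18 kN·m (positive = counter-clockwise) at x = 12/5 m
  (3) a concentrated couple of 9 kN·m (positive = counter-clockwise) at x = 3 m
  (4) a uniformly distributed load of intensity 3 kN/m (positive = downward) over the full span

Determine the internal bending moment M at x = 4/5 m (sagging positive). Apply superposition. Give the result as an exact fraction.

Load 1 — triangular load w₀=2 kN/m (0→w₀ over full span):
  M_1 = w₀Lx/2 - w₀L²/3 - w₀x³/(6L) = 2·4·(4/5)/2 - 2·4²/3 - 2·(4/5)³/(6·4) = -2816/375 kN·m
Load 2 — applied couple M₀=18 kN·m at a=12/5 m (b=L-a=8/5):
  M_2 = M₀  [x≤a] = 18 = 18 kN·m
Load 3 — applied couple M₀=9 kN·m at a=3 m (b=L-a=1):
  M_3 = M₀  [x≤a] = 9 = 9 kN·m
Load 4 — uniform load w=3 kN/m over full span:
  M_4 = -w(L-x)²/2 = -3·(4-(4/5))²/2 = -384/25 kN·m
Superposition: M = Σ M_i = 1549/375 kN·m ≈ 4.130667 kN·m

M(4/5) = 1549/375 kN·m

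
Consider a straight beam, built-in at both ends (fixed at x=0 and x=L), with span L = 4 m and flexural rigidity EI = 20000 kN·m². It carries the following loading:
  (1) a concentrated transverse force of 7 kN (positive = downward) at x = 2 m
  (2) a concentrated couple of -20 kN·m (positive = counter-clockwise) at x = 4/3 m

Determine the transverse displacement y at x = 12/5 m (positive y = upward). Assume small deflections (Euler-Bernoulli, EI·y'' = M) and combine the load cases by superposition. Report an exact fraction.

Load 1 — point force P=7 kN at a=2 m (b=L-a=2):
  y_1 = -Pa²(L-x)²(3bL-(3b+a)(L-x))/(6L³EI)  [x>a] = -7·2²·(4-(12/5))²·(3·2·4-(3·2+2)·(4-(12/5)))/(6·4³·20000) = -49/468750 m
Load 2 — applied couple M₀=-20 kN·m at a=4/3 m (b=L-a=8/3):
  y_2 = (R_Ax³/6 - M_Ax²/2 - M₀(x-a)²/2)/EI  [x>a] with R_A=-20/3, M_A=0 = ((-20/3)·(12/5)³/6 - 0·(12/5)²/2 - (-20)·((12/5)-(4/3))²/2)/20000 = -28/140625 m
Superposition: y = Σ y_i = -427/1406250 m ≈ -0.000304 m

y(12/5) = -427/1406250 m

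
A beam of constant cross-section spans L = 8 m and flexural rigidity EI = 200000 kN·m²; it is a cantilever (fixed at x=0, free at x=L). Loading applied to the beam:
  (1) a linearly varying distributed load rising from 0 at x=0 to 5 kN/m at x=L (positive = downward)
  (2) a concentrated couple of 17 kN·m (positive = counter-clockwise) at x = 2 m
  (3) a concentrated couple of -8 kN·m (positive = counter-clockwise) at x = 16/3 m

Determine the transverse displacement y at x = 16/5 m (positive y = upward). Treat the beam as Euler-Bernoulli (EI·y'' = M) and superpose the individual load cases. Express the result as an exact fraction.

Load 1 — triangular load w₀=5 kN/m (0→w₀ over full span):
  y_1 = (w₀Lx³/12-w₀L²x²/6-w₀x⁵/(120L))/EI = (5·8·(16/5)³/12-5·8²·(16/5)²/6-5·(16/5)⁵/(120·8))/200000 = -64256/29296875 m
Load 2 — applied couple M₀=17 kN·m at a=2 m (b=L-a=6):
  y_2 = M₀a(2x-a)/(2EI)  [x>a] = 17·2·(2·(16/5)-2)/(2·200000) = 187/500000 m
Load 3 — applied couple M₀=-8 kN·m at a=16/3 m (b=L-a=8/3):
  y_3 = M₀x²/(2EI)  [x≤a] = (-8)·(16/5)²/(2·200000) = -16/78125 m
Superposition: y = Σ y_i = -1897567/937500000 m ≈ -0.002024 m

y(16/5) = -1897567/937500000 m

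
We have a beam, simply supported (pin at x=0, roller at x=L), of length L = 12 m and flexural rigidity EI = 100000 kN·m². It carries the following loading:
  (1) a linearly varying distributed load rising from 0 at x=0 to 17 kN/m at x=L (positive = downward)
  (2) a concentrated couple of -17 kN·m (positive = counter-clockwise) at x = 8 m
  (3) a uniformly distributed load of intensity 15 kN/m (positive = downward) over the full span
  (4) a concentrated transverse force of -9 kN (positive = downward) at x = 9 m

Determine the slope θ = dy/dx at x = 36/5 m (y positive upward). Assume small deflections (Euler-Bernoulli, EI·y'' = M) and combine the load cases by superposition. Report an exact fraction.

θ(36/5) = 6740719/1500000000 rad

Load 1 — triangular load w₀=17 kN/m (0→w₀ over full span):
  θ_1 = -w₀(7L⁴-30L²x²+15x⁴)/(360LEI) = -17·(7·12⁴-30·12²·(36/5)²+15·(36/5)⁴)/(360·12·100000) = 2958/1953125 rad
Load 2 — applied couple M₀=-17 kN·m at a=8 m (b=L-a=4):
  θ_2 = (M₀x²/(2L)+C₁)/EI  [x≤a] with C₁=M₀(3b²-L²)/(6L)=68/3 = ((-17)·(36/5)²/(2·12)+(68/3))/100000 = -527/3750000 rad
Load 3 — uniform load w=15 kN/m over full span:
  θ_3 = -w(L³-6Lx²+4x³)/(24EI) = -15·(12³-6·12·(36/5)²+4·(36/5)³)/(24·100000) = 999/312500 rad
Load 4 — point force P=-9 kN at a=9 m (b=L-a=3):
  θ_4 = -Pb(L²-b²-3x²)/(6LEI)  [x≤a] = -(-9)·3·(12²-3²-3·(36/5)²)/(6·12·100000) = -1539/20000000 rad
Superposition: θ = Σ θ_i = 6740719/1500000000 rad ≈ 0.004494 rad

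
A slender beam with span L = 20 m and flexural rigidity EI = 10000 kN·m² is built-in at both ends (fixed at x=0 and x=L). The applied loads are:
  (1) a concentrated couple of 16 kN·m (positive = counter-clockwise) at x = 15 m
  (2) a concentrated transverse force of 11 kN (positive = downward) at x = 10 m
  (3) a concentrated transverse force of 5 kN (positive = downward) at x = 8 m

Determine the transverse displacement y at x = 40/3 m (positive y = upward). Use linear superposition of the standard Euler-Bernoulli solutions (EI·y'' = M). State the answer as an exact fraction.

y(40/3) = -749/13500 m

Load 1 — applied couple M₀=16 kN·m at a=15 m (b=L-a=5):
  y_1 = (R_Ax³/6 - M_Ax²/2)/EI  [x≤a] with R_A=9/10, M_A=5 = ((9/10)·(40/3)³/6 - 5·(40/3)²/2)/10000 = -2/225 m
Load 2 — point force P=11 kN at a=10 m (b=L-a=10):
  y_2 = -Pa²(L-x)²(3bL-(3b+a)(L-x))/(6L³EI)  [x>a] = -11·10²·(20-(40/3))²·(3·10·20-(3·10+10)·(20-(40/3)))/(6·20³·10000) = -11/324 m
Load 3 — point force P=5 kN at a=8 m (b=L-a=12):
  y_3 = -Pa²(L-x)²(3bL-(3b+a)(L-x))/(6L³EI)  [x>a] = -5·8²·(20-(40/3))²·(3·12·20-(3·12+8)·(20-(40/3)))/(6·20³·10000) = -128/10125 m
Superposition: y = Σ y_i = -749/13500 m ≈ -0.055481 m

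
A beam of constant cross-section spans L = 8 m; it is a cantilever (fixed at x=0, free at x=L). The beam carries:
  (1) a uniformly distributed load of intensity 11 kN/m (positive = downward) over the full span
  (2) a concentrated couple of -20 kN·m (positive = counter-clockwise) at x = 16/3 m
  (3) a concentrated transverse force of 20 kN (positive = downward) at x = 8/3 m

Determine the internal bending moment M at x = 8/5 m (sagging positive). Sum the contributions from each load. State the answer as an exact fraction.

Load 1 — uniform load w=11 kN/m over full span:
  M_1 = -w(L-x)²/2 = -11·(8-(8/5))²/2 = -5632/25 kN·m
Load 2 — applied couple M₀=-20 kN·m at a=16/3 m (b=L-a=8/3):
  M_2 = M₀  [x≤a] = (-20) = -20 kN·m
Load 3 — point force P=20 kN at a=8/3 m (b=L-a=16/3):
  M_3 = -P(a-x)  [x≤a] = -20·((8/3)-(8/5)) = -64/3 kN·m
Superposition: M = Σ M_i = -19996/75 kN·m ≈ -266.613333 kN·m

M(8/5) = -19996/75 kN·m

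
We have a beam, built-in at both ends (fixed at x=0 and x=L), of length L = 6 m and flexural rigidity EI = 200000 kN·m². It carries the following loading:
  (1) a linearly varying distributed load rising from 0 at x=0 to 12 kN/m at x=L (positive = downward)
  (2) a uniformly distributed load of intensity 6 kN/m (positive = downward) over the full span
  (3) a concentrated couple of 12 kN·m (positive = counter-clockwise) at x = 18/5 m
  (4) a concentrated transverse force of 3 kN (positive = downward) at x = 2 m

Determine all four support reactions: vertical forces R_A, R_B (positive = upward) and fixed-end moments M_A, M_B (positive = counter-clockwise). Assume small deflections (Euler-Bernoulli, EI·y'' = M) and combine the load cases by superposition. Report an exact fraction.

R_A = 7628/225 kN, M_A = 2918/75 kN·m, R_B = 9247/225 kN, M_B = -2962/75 kN·m

Load 1 — triangular load w₀=12 kN/m (0→w₀ over full span):
  R_A = 3w₀L/20 = 3·12·6/20 = 54/5 kN
  M_A = w₀L²/30 = 12·6²/30 = 72/5 kN·m
  R_B = 7w₀L/20 = 7·12·6/20 = 126/5 kN
  M_B = -w₀L²/20 = -12·6²/20 = -108/5 kN·m
Load 2 — uniform load w=6 kN/m over full span:
  R_A = wL/2 = 6·6/2 = 18 kN
  M_A = wL²/12 = 6·6²/12 = 18 kN·m
  R_B = wL/2 = 6·6/2 = 18 kN
  M_B = -wL²/12 = -6·6²/12 = -18 kN·m
Load 3 — applied couple M₀=12 kN·m at a=18/5 m (b=L-a=12/5):
  R_A = 6M₀ab/L³ = 6·12·(18/5)·(12/5)/6³ = 72/25 kN
  M_A = M₀b(2a-b)/L² = 12·(12/5)·(2·(18/5)-(12/5))/6² = 96/25 kN·m
  R_B = -6M₀ab/L³ = -6·12·(18/5)·(12/5)/6³ = -72/25 kN
  M_B = M₀a(2b-a)/L² = 12·(18/5)·(2·(12/5)-(18/5))/6² = 36/25 kN·m
Load 4 — point force P=3 kN at a=2 m (b=L-a=4):
  R_A = Pb²(3a+b)/L³ = 3·4²·(3·2+4)/6³ = 20/9 kN
  M_A = Pab²/L² = 3·2·4²/6² = 8/3 kN·m
  R_B = Pa²(a+3b)/L³ = 3·2²·(2+3·4)/6³ = 7/9 kN
  M_B = -Pa²b/L² = -3·2²·4/6² = -4/3 kN·m
Superposition: R_A = 7628/225 kN, M_A = 2918/75 kN·m, R_B = 9247/225 kN, M_B = -2962/75 kN·m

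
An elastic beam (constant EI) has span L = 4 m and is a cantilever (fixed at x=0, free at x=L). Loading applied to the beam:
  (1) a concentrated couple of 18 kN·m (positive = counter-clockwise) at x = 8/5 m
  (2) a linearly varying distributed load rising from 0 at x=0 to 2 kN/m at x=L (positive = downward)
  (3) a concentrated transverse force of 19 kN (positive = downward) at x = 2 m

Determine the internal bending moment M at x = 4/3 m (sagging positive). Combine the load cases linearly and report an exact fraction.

M(4/3) = -16/81 kN·m

Load 1 — applied couple M₀=18 kN·m at a=8/5 m (b=L-a=12/5):
  M_1 = M₀  [x≤a] = 18 = 18 kN·m
Load 2 — triangular load w₀=2 kN/m (0→w₀ over full span):
  M_2 = w₀Lx/2 - w₀L²/3 - w₀x³/(6L) = 2·4·(4/3)/2 - 2·4²/3 - 2·(4/3)³/(6·4) = -448/81 kN·m
Load 3 — point force P=19 kN at a=2 m (b=L-a=2):
  M_3 = -P(a-x)  [x≤a] = -19·(2-(4/3)) = -38/3 kN·m
Superposition: M = Σ M_i = -16/81 kN·m ≈ -0.197531 kN·m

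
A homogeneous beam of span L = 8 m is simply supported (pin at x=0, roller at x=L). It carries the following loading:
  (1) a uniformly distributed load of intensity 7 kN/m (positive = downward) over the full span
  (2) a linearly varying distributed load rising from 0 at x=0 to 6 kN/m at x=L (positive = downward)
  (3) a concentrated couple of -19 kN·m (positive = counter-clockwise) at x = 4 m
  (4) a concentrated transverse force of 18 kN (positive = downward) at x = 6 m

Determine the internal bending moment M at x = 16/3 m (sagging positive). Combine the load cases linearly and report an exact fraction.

M(16/3) = 2803/27 kN·m

Load 1 — uniform load w=7 kN/m over full span:
  M_1 = wx(L-x)/2 = 7·(16/3)·(8-(16/3))/2 = 448/9 kN·m
Load 2 — triangular load w₀=6 kN/m (0→w₀ over full span):
  M_2 = w₀Lx/6 - w₀x³/(6L) = 6·8·(16/3)/6 - 6·(16/3)³/(6·8) = 640/27 kN·m
Load 3 — applied couple M₀=-19 kN·m at a=4 m (b=L-a=4):
  M_3 = M₀x/L - M₀  [x>a] = (-19)·(16/3)/8 - (-19) = 19/3 kN·m
Load 4 — point force P=18 kN at a=6 m (b=L-a=2):
  M_4 = Pbx/L  [x≤a] = 18·2·(16/3)/8 = 24 kN·m
Superposition: M = Σ M_i = 2803/27 kN·m ≈ 103.814815 kN·m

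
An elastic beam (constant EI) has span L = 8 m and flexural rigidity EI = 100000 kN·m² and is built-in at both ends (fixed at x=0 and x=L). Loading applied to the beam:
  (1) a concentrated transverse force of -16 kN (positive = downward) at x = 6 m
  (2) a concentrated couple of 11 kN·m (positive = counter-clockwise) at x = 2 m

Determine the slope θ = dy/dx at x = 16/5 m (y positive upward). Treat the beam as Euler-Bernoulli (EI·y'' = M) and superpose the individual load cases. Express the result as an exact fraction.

θ(16/5) = 193/2500000 rad

Load 1 — point force P=-16 kN at a=6 m (b=L-a=2):
  θ_1 = -Pb²x(2aL-(3a+b)x)/(2L³EI)  [x≤a] = -(-16)·2²·(16/5)·(2·6·8-(3·6+2)·(16/5))/(2·8³·100000) = 1/15625 rad
Load 2 — applied couple M₀=11 kN·m at a=2 m (b=L-a=6):
  θ_2 = (R_Ax²/2 - M_Ax - M₀(x-a))/EI  [x>a] with R_A=99/64, M_A=-33/16 = ((99/64)·(16/5)²/2 - (-33/16)·(16/5) - 11·((16/5)-2))/100000 = 33/2500000 rad
Superposition: θ = Σ θ_i = 193/2500000 rad ≈ 0.000077 rad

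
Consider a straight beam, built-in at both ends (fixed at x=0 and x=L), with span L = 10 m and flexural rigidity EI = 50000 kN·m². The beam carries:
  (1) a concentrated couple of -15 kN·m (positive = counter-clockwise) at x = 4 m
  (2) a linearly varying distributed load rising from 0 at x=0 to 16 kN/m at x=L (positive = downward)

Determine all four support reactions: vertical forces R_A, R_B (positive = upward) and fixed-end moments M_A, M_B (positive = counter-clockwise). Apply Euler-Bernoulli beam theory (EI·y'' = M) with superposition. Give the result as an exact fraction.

R_A = 546/25 kN, M_A = 773/15 kN·m, R_B = 1454/25 kN, M_B = -424/5 kN·m

Load 1 — applied couple M₀=-15 kN·m at a=4 m (b=L-a=6):
  R_A = 6M₀ab/L³ = 6·(-15)·4·6/10³ = -54/25 kN
  M_A = M₀b(2a-b)/L² = (-15)·6·(2·4-6)/10² = -9/5 kN·m
  R_B = -6M₀ab/L³ = -6·(-15)·4·6/10³ = 54/25 kN
  M_B = M₀a(2b-a)/L² = (-15)·4·(2·6-4)/10² = -24/5 kN·m
Load 2 — triangular load w₀=16 kN/m (0→w₀ over full span):
  R_A = 3w₀L/20 = 3·16·10/20 = 24 kN
  M_A = w₀L²/30 = 16·10²/30 = 160/3 kN·m
  R_B = 7w₀L/20 = 7·16·10/20 = 56 kN
  M_B = -w₀L²/20 = -16·10²/20 = -80 kN·m
Superposition: R_A = 546/25 kN, M_A = 773/15 kN·m, R_B = 1454/25 kN, M_B = -424/5 kN·m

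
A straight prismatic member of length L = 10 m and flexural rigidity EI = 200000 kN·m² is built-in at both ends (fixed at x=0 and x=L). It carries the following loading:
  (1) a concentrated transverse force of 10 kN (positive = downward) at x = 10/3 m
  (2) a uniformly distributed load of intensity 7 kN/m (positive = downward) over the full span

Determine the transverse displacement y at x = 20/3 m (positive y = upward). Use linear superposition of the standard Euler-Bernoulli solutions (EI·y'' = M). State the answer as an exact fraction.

Load 1 — point force P=10 kN at a=10/3 m (b=L-a=20/3):
  y_1 = -Pa²(L-x)²(3bL-(3b+a)(L-x))/(6L³EI)  [x>a] = -10·(10/3)²·(10-(20/3))²·(3·(20/3)·10-(3·(20/3)+(10/3))·(10-(20/3)))/(6·10³·200000) = -11/87480 m
Load 2 — uniform load w=7 kN/m over full span:
  y_2 = -wx²(L-x)²/(24EI) = -7·(20/3)²·(10-(20/3))²/(24·200000) = -7/9720 m
Superposition: y = Σ y_i = -37/43740 m ≈ -0.000846 m

y(20/3) = -37/43740 m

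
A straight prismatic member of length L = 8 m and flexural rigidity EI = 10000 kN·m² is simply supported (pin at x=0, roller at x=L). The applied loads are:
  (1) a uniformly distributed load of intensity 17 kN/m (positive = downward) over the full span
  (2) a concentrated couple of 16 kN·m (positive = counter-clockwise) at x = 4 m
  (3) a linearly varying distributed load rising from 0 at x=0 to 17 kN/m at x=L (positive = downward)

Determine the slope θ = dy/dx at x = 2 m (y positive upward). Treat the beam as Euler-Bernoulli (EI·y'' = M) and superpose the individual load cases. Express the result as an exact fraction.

Load 1 — uniform load w=17 kN/m over full span:
  θ_1 = -w(L³-6Lx²+4x³)/(24EI) = -17·(8³-6·8·2²+4·2³)/(24·10000) = -187/7500 rad
Load 2 — applied couple M₀=16 kN·m at a=4 m (b=L-a=4):
  θ_2 = (M₀x²/(2L)+C₁)/EI  [x≤a] with C₁=M₀(3b²-L²)/(6L)=-16/3 = (16·2²/(2·8)+(-16/3))/10000 = -1/7500 rad
Load 3 — triangular load w₀=17 kN/m (0→w₀ over full span):
  θ_3 = -w₀(7L⁴-30L²x²+15x⁴)/(360LEI) = -17·(7·8⁴-30·8²·2²+15·2⁴)/(360·8·10000) = -22559/1800000 rad
Superposition: θ = Σ θ_i = -67679/1800000 rad ≈ -0.037599 rad

θ(2) = -67679/1800000 rad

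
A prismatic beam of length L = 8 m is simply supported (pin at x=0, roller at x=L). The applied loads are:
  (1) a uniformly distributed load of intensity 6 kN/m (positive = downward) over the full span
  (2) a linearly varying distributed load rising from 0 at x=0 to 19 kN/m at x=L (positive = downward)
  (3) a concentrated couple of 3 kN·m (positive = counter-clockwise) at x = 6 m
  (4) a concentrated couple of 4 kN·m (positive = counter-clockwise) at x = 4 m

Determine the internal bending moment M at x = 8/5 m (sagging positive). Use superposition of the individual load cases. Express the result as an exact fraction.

Load 1 — uniform load w=6 kN/m over full span:
  M_1 = wx(L-x)/2 = 6·(8/5)·(8-(8/5))/2 = 768/25 kN·m
Load 2 — triangular load w₀=19 kN/m (0→w₀ over full span):
  M_2 = w₀Lx/6 - w₀x³/(6L) = 19·8·(8/5)/6 - 19·(8/5)³/(6·8) = 4864/125 kN·m
Load 3 — applied couple M₀=3 kN·m at a=6 m (b=L-a=2):
  M_3 = M₀x/L  [x≤a] = 3·(8/5)/8 = 3/5 kN·m
Load 4 — applied couple M₀=4 kN·m at a=4 m (b=L-a=4):
  M_4 = M₀x/L  [x≤a] = 4·(8/5)/8 = 4/5 kN·m
Superposition: M = Σ M_i = 8879/125 kN·m ≈ 71.032000 kN·m

M(8/5) = 8879/125 kN·m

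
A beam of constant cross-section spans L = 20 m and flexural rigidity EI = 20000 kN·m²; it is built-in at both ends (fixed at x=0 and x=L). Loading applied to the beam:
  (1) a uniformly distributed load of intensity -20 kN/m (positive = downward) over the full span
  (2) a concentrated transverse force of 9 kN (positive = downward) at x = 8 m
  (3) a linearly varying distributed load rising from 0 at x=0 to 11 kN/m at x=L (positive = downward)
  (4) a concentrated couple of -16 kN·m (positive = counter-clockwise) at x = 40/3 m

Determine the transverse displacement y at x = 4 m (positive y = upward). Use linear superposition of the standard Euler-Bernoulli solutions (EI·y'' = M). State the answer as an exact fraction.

y(4) = 86957/703125 m

Load 1 — uniform load w=-20 kN/m over full span:
  y_1 = -wx²(L-x)²/(24EI) = -(-20)·4²·(20-4)²/(24·20000) = 64/375 m
Load 2 — point force P=9 kN at a=8 m (b=L-a=12):
  y_2 = -Pb²x²(3aL-(3a+b)x)/(6L³EI)  [x≤a] = -9·12²·4²·(3·8·20-(3·8+12)·4)/(6·20³·20000) = -567/78125 m
Load 3 — triangular load w₀=11 kN/m (0→w₀ over full span):
  y_3 = -w₀x²(L-x)²(x+2L)/(120LEI) = -11·4²·(20-4)²·(4+2·20)/(120·20·20000) = -1936/46875 m
Load 4 — applied couple M₀=-16 kN·m at a=40/3 m (b=L-a=20/3):
  y_4 = (R_Ax³/6 - M_Ax²/2)/EI  [x≤a] with R_A=-16/15, M_A=-16/3 = ((-16/15)·4³/6 - (-16/3)·4²/2)/20000 = 44/28125 m
Superposition: y = Σ y_i = 86957/703125 m ≈ 0.123672 m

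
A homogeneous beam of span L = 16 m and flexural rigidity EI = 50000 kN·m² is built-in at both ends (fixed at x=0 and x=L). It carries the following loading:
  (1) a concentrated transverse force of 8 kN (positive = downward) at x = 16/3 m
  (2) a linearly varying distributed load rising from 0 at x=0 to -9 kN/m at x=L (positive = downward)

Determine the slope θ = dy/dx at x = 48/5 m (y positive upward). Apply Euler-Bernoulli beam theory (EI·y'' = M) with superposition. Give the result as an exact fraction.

θ(48/5) = -14336/17578125 rad

Load 1 — point force P=8 kN at a=16/3 m (b=L-a=32/3):
  θ_1 = Pa²(L-x)(2bL-(3b+a)(L-x))/(2L³EI)  [x>a] = 8·(16/3)²·(16-(48/5))·(2·(32/3)·16-(3·(32/3)+(16/3))·(16-(48/5)))/(2·16³·50000) = 256/703125 rad
Load 2 — triangular load w₀=-9 kN/m (0→w₀ over full span):
  θ_2 = -w₀(2x(L-x)(L-2x)(x+2L)+x²(L-x)²)/(120LEI) = -(-9)·(2·(48/5)·(16-(48/5))·(16-2·(48/5))·((48/5)+2·16)+(48/5)²·(16-(48/5))²)/(120·16·50000) = -2304/1953125 rad
Superposition: θ = Σ θ_i = -14336/17578125 rad ≈ -0.000816 rad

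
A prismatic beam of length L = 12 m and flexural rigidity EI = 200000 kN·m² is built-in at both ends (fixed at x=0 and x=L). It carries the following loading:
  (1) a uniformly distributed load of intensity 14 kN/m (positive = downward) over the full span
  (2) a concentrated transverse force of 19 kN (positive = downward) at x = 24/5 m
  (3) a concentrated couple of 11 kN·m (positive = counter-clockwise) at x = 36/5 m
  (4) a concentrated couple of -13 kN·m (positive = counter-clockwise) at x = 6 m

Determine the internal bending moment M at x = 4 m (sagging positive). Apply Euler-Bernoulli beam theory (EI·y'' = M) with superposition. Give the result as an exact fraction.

Load 1 — uniform load w=14 kN/m over full span:
  M_1 = wLx/2 - wL²/12 - wx²/2 = 14·12·4/2 - 14·12²/12 - 14·4²/2 = 56 kN·m
Load 2 — point force P=19 kN at a=24/5 m (b=L-a=36/5):
  M_2 = Pb²(3a+b)x/L³ - Pab²/L²  [x≤a] = 19·(36/5)²·(3·(24/5)+(36/5))·4/12³ - 19·(24/5)·(36/5)²/12² = 2052/125 kN·m
Load 3 — applied couple M₀=11 kN·m at a=36/5 m (b=L-a=24/5):
  M_3 = R_Ax - M_A  [x≤a] with R_A=33/25, M_A=88/25 = (33/25)·4 - (88/25) = 44/25 kN·m
Load 4 — applied couple M₀=-13 kN·m at a=6 m (b=L-a=6):
  M_4 = R_Ax - M_A  [x≤a] with R_A=-13/8, M_A=-13/4 = (-13/8)·4 - (-13/4) = -13/4 kN·m
Superposition: M = Σ M_i = 35463/500 kN·m ≈ 70.926000 kN·m

M(4) = 35463/500 kN·m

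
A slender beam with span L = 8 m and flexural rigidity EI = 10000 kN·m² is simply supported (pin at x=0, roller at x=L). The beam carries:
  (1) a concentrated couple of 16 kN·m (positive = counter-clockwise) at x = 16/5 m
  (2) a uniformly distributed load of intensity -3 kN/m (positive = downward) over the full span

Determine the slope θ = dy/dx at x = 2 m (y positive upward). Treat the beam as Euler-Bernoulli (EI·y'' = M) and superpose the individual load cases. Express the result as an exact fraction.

Load 1 — applied couple M₀=16 kN·m at a=16/5 m (b=L-a=24/5):
  θ_1 = (M₀x²/(2L)+C₁)/EI  [x≤a] with C₁=M₀(3b²-L²)/(6L)=128/75 = (16·2²/(2·8)+(128/75))/10000 = 107/187500 rad
Load 2 — uniform load w=-3 kN/m over full span:
  θ_2 = -w(L³-6Lx²+4x³)/(24EI) = -(-3)·(8³-6·8·2²+4·2³)/(24·10000) = 11/2500 rad
Superposition: θ = Σ θ_i = 233/46875 rad ≈ 0.004971 rad

θ(2) = 233/46875 rad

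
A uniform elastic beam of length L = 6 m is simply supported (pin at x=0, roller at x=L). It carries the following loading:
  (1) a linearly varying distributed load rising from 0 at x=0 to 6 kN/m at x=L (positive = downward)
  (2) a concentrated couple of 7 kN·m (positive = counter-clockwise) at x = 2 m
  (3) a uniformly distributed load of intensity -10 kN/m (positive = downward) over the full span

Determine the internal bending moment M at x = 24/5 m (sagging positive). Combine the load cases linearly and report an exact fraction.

M(24/5) = -2479/125 kN·m

Load 1 — triangular load w₀=6 kN/m (0→w₀ over full span):
  M_1 = w₀Lx/6 - w₀x³/(6L) = 6·6·(24/5)/6 - 6·(24/5)³/(6·6) = 1296/125 kN·m
Load 2 — applied couple M₀=7 kN·m at a=2 m (b=L-a=4):
  M_2 = M₀x/L - M₀  [x>a] = 7·(24/5)/6 - 7 = -7/5 kN·m
Load 3 — uniform load w=-10 kN/m over full span:
  M_3 = wx(L-x)/2 = (-10)·(24/5)·(6-(24/5))/2 = -144/5 kN·m
Superposition: M = Σ M_i = -2479/125 kN·m ≈ -19.832000 kN·m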